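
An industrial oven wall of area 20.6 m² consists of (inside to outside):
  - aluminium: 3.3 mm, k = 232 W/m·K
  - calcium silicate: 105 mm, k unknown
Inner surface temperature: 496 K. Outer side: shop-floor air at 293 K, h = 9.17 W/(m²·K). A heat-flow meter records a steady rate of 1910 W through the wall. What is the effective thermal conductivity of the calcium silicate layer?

k ≈ 0.0505 W/(m·K)

Series thermal resistances:
R_aluminium = L/(kA) = 0.0033/(232×20.6) = 6.905×10^-7 K/W
R_outer film = 1/(h_o·A) = 1/(9.17×20.6) = 0.005294 K/W
Sum of known resistances R_other = 0.005294 K/W
Total R = ΔT/Q = 203/1910 = 0.1063 K/W
R_calcium silicate = R_total − R_other = 0.101 K/W
k = L/(R·A) = 0.105/(0.101×20.6)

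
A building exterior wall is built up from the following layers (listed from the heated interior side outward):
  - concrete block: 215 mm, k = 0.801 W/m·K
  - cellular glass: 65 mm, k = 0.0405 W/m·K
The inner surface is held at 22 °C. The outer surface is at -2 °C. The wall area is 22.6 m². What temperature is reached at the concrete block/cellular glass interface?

Using the resistance-network approach (series):
R_concrete block = L/(kA) = 0.215/(0.801×22.6) = 0.01188 K/W
R_cellular glass = L/(kA) = 0.065/(0.0405×22.6) = 0.07101 K/W
R_total = 0.08289 K/W;  Q = ΔT/R_total = 24/0.08289 = 289.5 W
T_interface = T_inner − Q·ΣR(inner→interface) = 22 − 290×0.01188

T ≈ 18.6 °C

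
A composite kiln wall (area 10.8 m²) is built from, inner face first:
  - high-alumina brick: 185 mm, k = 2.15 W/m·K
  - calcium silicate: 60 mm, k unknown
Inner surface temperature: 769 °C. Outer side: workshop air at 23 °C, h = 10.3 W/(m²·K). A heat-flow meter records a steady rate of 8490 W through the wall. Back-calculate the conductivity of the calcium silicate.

k ≈ 0.0783 W/(m·K)

Using the resistance-network approach (series):
R_high-alumina brick = L/(kA) = 0.185/(2.15×10.8) = 0.007967 K/W
R_outer film = 1/(h_o·A) = 1/(10.3×10.8) = 0.00899 K/W
Sum of known resistances R_other = 0.01696 K/W
Total R = ΔT/Q = 746/8490 = 0.08787 K/W
R_calcium silicate = R_total − R_other = 0.07091 K/W
k = L/(R·A) = 0.06/(0.07091×10.8)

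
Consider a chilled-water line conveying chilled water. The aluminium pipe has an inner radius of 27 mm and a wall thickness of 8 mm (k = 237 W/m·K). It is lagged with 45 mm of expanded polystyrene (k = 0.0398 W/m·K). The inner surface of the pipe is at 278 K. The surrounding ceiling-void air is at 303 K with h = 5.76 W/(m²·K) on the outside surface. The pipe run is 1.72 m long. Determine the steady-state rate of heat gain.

Q ≈ 11.8 W

Treating each annulus and film as a series resistance:
R_aluminium pipe wall = ln(35/27)/(2π×237×1.72) = 1.013×10^-4 K/W
R_expanded polystyrene = ln(80/35)/(2π×0.0398×1.72) = 1.922 K/W
R_outer film = 1/(h_o·2πr_oL) = 1/(5.76×2π×0.08×1.72) = 0.2008 K/W
R_total = 2.123 K/W
Q = ΔT/R_total = 25/2.123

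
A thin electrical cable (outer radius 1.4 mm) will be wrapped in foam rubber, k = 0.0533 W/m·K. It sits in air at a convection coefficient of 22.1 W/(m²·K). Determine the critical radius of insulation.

r_cr ≈ 2.41 mm

For a cylinder r_cr = k/h = 0.0533/22.1
r_cr = 2.41 mm; since the bare radius (1.4 mm) is below r_cr, adding a thin layer of insulation will *increase* heat loss.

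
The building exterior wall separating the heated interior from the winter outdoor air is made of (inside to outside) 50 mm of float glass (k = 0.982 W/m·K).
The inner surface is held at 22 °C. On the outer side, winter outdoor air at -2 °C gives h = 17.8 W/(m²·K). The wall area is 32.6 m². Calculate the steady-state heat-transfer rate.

Q ≈ 7310 W

Series thermal resistances:
R_float glass = L/(kA) = 0.05/(0.982×32.6) = 0.001562 K/W
R_outer film = 1/(h_o·A) = 1/(17.8×32.6) = 0.001723 K/W
R_total = 0.003285 K/W
Q = ΔT / R_total = 24 / 0.003285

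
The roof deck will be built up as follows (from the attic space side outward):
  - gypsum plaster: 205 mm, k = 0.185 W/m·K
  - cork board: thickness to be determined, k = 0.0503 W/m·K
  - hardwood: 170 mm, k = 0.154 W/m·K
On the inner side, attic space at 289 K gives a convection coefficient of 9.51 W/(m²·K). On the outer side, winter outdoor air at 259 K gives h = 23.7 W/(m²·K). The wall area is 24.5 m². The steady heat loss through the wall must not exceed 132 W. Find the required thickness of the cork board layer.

L ≈ 161 mm

Using the resistance-network approach (series):
R_inner film = 1/(h_i·A) = 1/(9.51×24.5) = 0.004292 K/W
R_gypsum plaster = L/(kA) = 0.205/(0.185×24.5) = 0.04523 K/W
R_hardwood = L/(kA) = 0.17/(0.154×24.5) = 0.04506 K/W
R_outer film = 1/(h_o·A) = 1/(23.7×24.5) = 0.001722 K/W
Sum of the known resistances R_other = 0.0963 K/W
Required total resistance R_tot = ΔT/Q_allow = 30/132 = 0.2273 K/W
R_cork board = R_tot − R_other = 0.131 K/W
L = R·k·A = 0.131×0.0503×24.5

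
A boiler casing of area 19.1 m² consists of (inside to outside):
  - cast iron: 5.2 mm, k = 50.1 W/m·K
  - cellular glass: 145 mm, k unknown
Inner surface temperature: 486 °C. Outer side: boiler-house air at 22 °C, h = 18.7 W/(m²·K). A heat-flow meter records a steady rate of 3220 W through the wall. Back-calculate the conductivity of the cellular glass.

Model the wall as resistances in series:
R_cast iron = L/(kA) = 0.0052/(50.1×19.1) = 5.434×10^-6 K/W
R_outer film = 1/(h_o·A) = 1/(18.7×19.1) = 0.0028 K/W
Sum of known resistances R_other = 0.002805 K/W
Total R = ΔT/Q = 464/3220 = 0.1441 K/W
R_cellular glass = R_total − R_other = 0.1413 K/W
k = L/(R·A) = 0.145/(0.1413×19.1)

k ≈ 0.0537 W/(m·K)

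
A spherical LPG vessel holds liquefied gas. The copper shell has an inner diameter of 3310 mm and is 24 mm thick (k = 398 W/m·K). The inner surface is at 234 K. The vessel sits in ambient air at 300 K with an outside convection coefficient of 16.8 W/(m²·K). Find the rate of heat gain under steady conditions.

For a spherical shell R = (1/r₁ − 1/r₂)/(4πk); film R = 1/(h·4πr²). In series:
R_copper shell = (1/1.655 − 1/1.679)/(4π×398) = 1.727×10^-6 K/W
R_outer film = 1/(h·4πr_o²) = 1/(16.8×4π×1.679²) = 0.00168 K/W
R_total = 0.001682 K/W
Q = ΔT/R_total = 66/0.001682

Q ≈ 39200 W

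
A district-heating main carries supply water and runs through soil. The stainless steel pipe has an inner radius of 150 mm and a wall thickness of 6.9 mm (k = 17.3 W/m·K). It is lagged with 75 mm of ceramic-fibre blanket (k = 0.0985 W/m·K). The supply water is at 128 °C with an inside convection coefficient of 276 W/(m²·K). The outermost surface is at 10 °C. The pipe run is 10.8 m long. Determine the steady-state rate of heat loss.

For a radial system each layer contributes R = ln(r_out/r_in)/(2πkL); films add R = 1/(hA).
R_inner film = 1/(h_i·2πr₁L) = 1/(276×2π×0.15×10.8) = 3.56×10^-4 K/W
R_stainless steel pipe wall = ln(156.9/150)/(2π×17.3×10.8) = 3.831×10^-5 K/W
R_ceramic-fibre blanket = ln(231.9/156.9)/(2π×0.0985×10.8) = 0.05845 K/W
R_total = 0.05885 K/W
Q = ΔT/R_total = 118/0.05885

Q ≈ 2010 W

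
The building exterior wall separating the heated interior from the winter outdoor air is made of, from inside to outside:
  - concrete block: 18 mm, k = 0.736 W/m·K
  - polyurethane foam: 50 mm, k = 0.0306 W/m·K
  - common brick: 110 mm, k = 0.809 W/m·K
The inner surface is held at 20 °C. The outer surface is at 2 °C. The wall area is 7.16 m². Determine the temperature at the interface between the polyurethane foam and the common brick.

T ≈ 3.36 °C

Treating each layer as a thermal resistance in series:
R_concrete block = L/(kA) = 0.018/(0.736×7.16) = 0.003416 K/W
R_polyurethane foam = L/(kA) = 0.05/(0.0306×7.16) = 0.2282 K/W
R_common brick = L/(kA) = 0.11/(0.809×7.16) = 0.01899 K/W
R_total = 0.2506 K/W;  Q = ΔT/R_total = 18/0.2506 = 71.82 W
T_interface = T_inner − Q·ΣR(inner→interface) = 20 − 71.8×0.2316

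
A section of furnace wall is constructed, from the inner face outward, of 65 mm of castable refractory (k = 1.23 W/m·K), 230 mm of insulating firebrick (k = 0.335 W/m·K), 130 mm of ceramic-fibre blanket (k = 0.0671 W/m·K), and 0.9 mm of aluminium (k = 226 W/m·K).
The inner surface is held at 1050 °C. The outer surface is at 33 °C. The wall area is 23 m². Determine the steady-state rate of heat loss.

Using the resistance-network approach (series):
R_castable refractory = L/(kA) = 0.065/(1.23×23) = 0.002298 K/W
R_insulating firebrick = L/(kA) = 0.23/(0.335×23) = 0.02985 K/W
R_ceramic-fibre blanket = L/(kA) = 0.13/(0.0671×23) = 0.08424 K/W
R_aluminium = L/(kA) = 0.0009/(226×23) = 1.731×10^-7 K/W
R_total = 0.1164 K/W
Q = ΔT / R_total = 1017 / 0.1164

Q ≈ 8740 W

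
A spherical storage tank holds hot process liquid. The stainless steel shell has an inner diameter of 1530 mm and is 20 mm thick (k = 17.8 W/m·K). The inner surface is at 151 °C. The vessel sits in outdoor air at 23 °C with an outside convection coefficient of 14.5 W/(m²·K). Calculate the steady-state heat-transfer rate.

Q ≈ 14100 W

Spherical conduction: R = (1/r_in − 1/r_out)/(4πk) per layer; series-sum.
R_stainless steel shell = (1/0.765 − 1/0.785)/(4π×17.8) = 1.489×10^-4 K/W
R_outer film = 1/(h·4πr_o²) = 1/(14.5×4π×0.785²) = 0.008906 K/W
R_total = 0.009055 K/W
Q = ΔT/R_total = 128/0.009055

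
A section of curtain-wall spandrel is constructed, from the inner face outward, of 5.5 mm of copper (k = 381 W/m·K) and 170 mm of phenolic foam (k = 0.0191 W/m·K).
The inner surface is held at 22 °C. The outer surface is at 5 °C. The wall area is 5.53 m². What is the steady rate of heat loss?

Using the resistance-network approach (series):
R_copper = L/(kA) = 0.0055/(381×5.53) = 2.61×10^-6 K/W
R_phenolic foam = L/(kA) = 0.17/(0.0191×5.53) = 1.609 K/W
R_total = 1.61 K/W
Q = ΔT / R_total = 17 / 1.61

Q ≈ 10.6 W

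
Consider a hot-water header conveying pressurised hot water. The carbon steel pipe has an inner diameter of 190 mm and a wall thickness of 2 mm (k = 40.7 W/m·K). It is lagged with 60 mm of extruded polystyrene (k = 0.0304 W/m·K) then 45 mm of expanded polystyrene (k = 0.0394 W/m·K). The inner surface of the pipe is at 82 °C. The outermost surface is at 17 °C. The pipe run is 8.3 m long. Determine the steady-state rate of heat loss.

Q ≈ 152 W

For a radial system each layer contributes R = ln(r_out/r_in)/(2πkL); films add R = 1/(hA).
R_carbon steel pipe wall = ln(97/95)/(2π×40.7×8.3) = 9.816×10^-6 K/W
R_extruded polystyrene = ln(157/97)/(2π×0.0304×8.3) = 0.3037 K/W
R_expanded polystyrene = ln(202/157)/(2π×0.0394×8.3) = 0.1227 K/W
R_total = 0.4264 K/W
Q = ΔT/R_total = 65/0.4264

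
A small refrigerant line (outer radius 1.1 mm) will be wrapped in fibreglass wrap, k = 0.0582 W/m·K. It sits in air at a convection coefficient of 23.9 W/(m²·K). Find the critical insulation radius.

For a cylinder r_cr = k/h = 0.0582/23.9
r_cr = 2.44 mm; since the bare radius (1.1 mm) is below r_cr, adding a thin layer of insulation will *increase* heat loss.

r_cr ≈ 2.44 mm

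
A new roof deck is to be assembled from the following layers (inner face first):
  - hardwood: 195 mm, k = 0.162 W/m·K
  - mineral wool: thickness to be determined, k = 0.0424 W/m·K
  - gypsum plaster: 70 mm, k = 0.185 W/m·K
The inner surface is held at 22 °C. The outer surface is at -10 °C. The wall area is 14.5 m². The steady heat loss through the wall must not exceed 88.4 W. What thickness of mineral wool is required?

L ≈ 155 mm

Series thermal resistances:
R_hardwood = L/(kA) = 0.195/(0.162×14.5) = 0.08301 K/W
R_gypsum plaster = L/(kA) = 0.07/(0.185×14.5) = 0.0261 K/W
Sum of the known resistances R_other = 0.1091 K/W
Required total resistance R_tot = ΔT/Q_allow = 32/88.4 = 0.362 K/W
R_mineral wool = R_tot − R_other = 0.2529 K/W
L = R·k·A = 0.2529×0.0424×14.5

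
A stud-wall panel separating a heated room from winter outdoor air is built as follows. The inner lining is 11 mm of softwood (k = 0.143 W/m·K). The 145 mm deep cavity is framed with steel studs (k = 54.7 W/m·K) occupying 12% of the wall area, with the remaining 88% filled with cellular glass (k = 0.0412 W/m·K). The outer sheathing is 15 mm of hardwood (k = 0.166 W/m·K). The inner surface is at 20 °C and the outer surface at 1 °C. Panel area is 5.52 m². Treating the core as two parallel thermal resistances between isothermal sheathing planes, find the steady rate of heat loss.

Sheathing layers in series; stud and cavity paths in parallel between them.
R_inner = 0.011/(0.143×5.52) = 0.01394 K/W
R_stud  = 0.145/(54.7×0.12×5.52) = 0.004002 K/W
R_cav   = 0.145/(0.0412×0.88×5.52) = 0.7245 K/W
1/R_core = 1/R_stud + 1/R_cav → R_core = 0.00398 K/W
R_outer = 0.015/(0.166×5.52) = 0.01637 K/W
R_total = 0.03429 K/W
Q = ΔT/R_total = 19/0.03429

Q ≈ 554 W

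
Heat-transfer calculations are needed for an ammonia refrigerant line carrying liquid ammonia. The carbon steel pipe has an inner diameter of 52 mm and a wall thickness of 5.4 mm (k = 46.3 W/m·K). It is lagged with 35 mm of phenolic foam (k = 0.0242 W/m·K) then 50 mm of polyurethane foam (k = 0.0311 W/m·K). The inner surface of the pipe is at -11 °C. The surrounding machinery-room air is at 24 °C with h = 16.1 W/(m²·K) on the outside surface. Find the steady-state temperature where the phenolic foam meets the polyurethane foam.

T ≈ 10.9 °C

Per-layer cylindrical resistances, series-summed:
R_carbon steel pipe wall = ln(31.4/26)/(2π×46.3×1) = 6.487×10^-4 K/W
R_phenolic foam = ln(66.4/31.4)/(2π×0.0242×1) = 4.925 K/W
R_polyurethane foam = ln(116.4/66.4)/(2π×0.0311×1) = 2.873 K/W
R_outer film = 1/(h_o·2πr_oL) = 1/(16.1×2π×0.1164×1) = 0.08493 K/W
R_total = 7.883 K/W
Q = ΔT/R_total = 35/7.883
Q = 4.44 W/m
T_interface = T_inner + Q·ΣR(inner→interface) = -11 + 4.44×4.926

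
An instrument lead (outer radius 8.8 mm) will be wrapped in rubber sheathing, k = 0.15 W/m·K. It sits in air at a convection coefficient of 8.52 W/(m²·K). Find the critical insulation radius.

For a cylinder r_cr = k/h = 0.15/8.52
r_cr = 17.6 mm; since the bare radius (8.8 mm) is below r_cr, adding a thin layer of insulation will *increase* heat loss.

r_cr ≈ 17.6 mm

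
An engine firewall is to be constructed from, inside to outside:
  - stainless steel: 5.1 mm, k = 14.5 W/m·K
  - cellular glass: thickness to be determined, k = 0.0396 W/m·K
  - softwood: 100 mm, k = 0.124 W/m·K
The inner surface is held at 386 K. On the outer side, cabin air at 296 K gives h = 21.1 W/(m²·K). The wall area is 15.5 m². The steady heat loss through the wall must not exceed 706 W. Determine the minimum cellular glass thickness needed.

L ≈ 44.4 mm

Model the wall as resistances in series:
R_stainless steel = L/(kA) = 0.0051/(14.5×15.5) = 2.269×10^-5 K/W
R_softwood = L/(kA) = 0.1/(0.124×15.5) = 0.05203 K/W
R_outer film = 1/(h_o·A) = 1/(21.1×15.5) = 0.003058 K/W
Sum of the known resistances R_other = 0.05511 K/W
Required total resistance R_tot = ΔT/Q_allow = 90/706 = 0.1275 K/W
R_cellular glass = R_tot − R_other = 0.07237 K/W
L = R·k·A = 0.07237×0.0396×15.5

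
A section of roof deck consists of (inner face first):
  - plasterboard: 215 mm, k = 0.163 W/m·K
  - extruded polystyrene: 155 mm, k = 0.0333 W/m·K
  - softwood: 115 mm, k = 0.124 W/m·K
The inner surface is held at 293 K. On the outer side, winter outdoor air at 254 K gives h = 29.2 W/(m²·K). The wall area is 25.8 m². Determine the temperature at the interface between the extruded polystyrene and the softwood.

Treating each layer as a thermal resistance in series:
R_plasterboard = L/(kA) = 0.215/(0.163×25.8) = 0.05112 K/W
R_extruded polystyrene = L/(kA) = 0.155/(0.0333×25.8) = 0.1804 K/W
R_softwood = L/(kA) = 0.115/(0.124×25.8) = 0.03595 K/W
R_outer film = 1/(h_o·A) = 1/(29.2×25.8) = 0.001327 K/W
R_total = 0.2688 K/W;  Q = ΔT/R_total = 39/0.2688 = 145.1 W
T_interface = T_inner − Q·ΣR(inner→interface) = 293 − 145×0.2315

T ≈ 259 K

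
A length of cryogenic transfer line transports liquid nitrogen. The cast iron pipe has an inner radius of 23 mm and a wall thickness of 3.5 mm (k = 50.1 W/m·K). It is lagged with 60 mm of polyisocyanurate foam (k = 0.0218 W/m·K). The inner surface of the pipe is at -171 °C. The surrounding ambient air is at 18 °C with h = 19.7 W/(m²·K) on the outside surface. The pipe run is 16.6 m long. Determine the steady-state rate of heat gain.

Q ≈ 359 W

Radial resistances (cylindrical: R_cond = ln(r_o/r_i)/(2πkL), R_conv = 1/(h·2πrL)):
R_cast iron pipe wall = ln(26.5/23)/(2π×50.1×16.6) = 2.711×10^-5 K/W
R_polyisocyanurate foam = ln(86.5/26.5)/(2π×0.0218×16.6) = 0.5203 K/W
R_outer film = 1/(h_o·2πr_oL) = 1/(19.7×2π×0.0865×16.6) = 0.005626 K/W
R_total = 0.5259 K/W
Q = ΔT/R_total = 189/0.5259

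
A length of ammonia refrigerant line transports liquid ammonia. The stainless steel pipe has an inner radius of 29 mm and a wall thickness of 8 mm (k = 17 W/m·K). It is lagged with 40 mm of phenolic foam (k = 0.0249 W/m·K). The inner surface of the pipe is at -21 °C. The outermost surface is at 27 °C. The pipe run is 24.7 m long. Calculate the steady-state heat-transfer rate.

Q ≈ 253 W

Per-layer cylindrical resistances, series-summed:
R_stainless steel pipe wall = ln(37/29)/(2π×17×24.7) = 9.234×10^-5 K/W
R_phenolic foam = ln(77/37)/(2π×0.0249×24.7) = 0.1897 K/W
R_total = 0.1897 K/W
Q = ΔT/R_total = 48/0.1897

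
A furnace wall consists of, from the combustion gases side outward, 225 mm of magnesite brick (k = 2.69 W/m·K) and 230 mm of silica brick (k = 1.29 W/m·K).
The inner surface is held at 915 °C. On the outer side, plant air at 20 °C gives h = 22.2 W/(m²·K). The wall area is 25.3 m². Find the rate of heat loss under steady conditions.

Series thermal resistances:
R_magnesite brick = L/(kA) = 0.225/(2.69×25.3) = 0.003306 K/W
R_silica brick = L/(kA) = 0.23/(1.29×25.3) = 0.007047 K/W
R_outer film = 1/(h_o·A) = 1/(22.2×25.3) = 0.00178 K/W
R_total = 0.01213 K/W
Q = ΔT / R_total = 895 / 0.01213

Q ≈ 73800 W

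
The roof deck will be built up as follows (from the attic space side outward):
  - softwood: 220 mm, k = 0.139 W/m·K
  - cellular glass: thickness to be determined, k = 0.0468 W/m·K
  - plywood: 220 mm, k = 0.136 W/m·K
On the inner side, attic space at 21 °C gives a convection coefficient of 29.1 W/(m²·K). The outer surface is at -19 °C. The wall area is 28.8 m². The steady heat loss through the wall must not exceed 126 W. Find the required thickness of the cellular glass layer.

L ≈ 276 mm

Treating each layer as a thermal resistance in series:
R_inner film = 1/(h_i·A) = 1/(29.1×28.8) = 0.001193 K/W
R_softwood = L/(kA) = 0.22/(0.139×28.8) = 0.05496 K/W
R_plywood = L/(kA) = 0.22/(0.136×28.8) = 0.05617 K/W
Sum of the known resistances R_other = 0.1123 K/W
Required total resistance R_tot = ΔT/Q_allow = 40/126 = 0.3175 K/W
R_cellular glass = R_tot − R_other = 0.2051 K/W
L = R·k·A = 0.2051×0.0468×28.8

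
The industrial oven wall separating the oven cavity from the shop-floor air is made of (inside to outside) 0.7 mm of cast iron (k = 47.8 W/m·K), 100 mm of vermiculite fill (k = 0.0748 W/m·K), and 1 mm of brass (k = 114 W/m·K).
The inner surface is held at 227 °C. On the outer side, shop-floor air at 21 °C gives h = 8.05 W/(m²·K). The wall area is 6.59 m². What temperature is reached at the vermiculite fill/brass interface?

T ≈ 38.5 °C

Series thermal resistances:
R_cast iron = L/(kA) = 0.0007/(47.8×6.59) = 2.222×10^-6 K/W
R_vermiculite fill = L/(kA) = 0.1/(0.0748×6.59) = 0.2029 K/W
R_brass = L/(kA) = 0.001/(114×6.59) = 1.331×10^-6 K/W
R_outer film = 1/(h_o·A) = 1/(8.05×6.59) = 0.01885 K/W
R_total = 0.2217 K/W;  Q = ΔT/R_total = 206/0.2217 = 929.1 W
T_interface = T_inner − Q·ΣR(inner→interface) = 227 − 929×0.2029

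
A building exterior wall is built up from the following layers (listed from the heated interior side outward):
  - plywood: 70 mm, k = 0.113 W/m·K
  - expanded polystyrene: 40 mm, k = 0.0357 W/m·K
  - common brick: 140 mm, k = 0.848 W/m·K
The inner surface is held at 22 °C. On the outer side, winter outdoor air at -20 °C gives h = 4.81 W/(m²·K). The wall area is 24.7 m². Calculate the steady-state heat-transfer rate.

Model the wall as resistances in series:
R_plywood = L/(kA) = 0.07/(0.113×24.7) = 0.02508 K/W
R_expanded polystyrene = L/(kA) = 0.04/(0.0357×24.7) = 0.04536 K/W
R_common brick = L/(kA) = 0.14/(0.848×24.7) = 0.006684 K/W
R_outer film = 1/(h_o·A) = 1/(4.81×24.7) = 0.008417 K/W
R_total = 0.08554 K/W
Q = ΔT / R_total = 42 / 0.08554

Q ≈ 491 W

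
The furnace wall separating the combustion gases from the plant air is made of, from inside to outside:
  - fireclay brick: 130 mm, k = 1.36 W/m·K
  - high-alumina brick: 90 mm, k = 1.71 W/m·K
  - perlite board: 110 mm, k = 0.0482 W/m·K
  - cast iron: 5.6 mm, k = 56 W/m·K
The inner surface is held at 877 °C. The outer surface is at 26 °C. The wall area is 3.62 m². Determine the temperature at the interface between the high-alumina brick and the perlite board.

Series thermal resistances:
R_fireclay brick = L/(kA) = 0.13/(1.36×3.62) = 0.02641 K/W
R_high-alumina brick = L/(kA) = 0.09/(1.71×3.62) = 0.01454 K/W
R_perlite board = L/(kA) = 0.11/(0.0482×3.62) = 0.6304 K/W
R_cast iron = L/(kA) = 0.0056/(56×3.62) = 2.762×10^-5 K/W
R_total = 0.6714 K/W;  Q = ΔT/R_total = 851/0.6714 = 1267 W
T_interface = T_inner − Q·ΣR(inner→interface) = 877 − 1270×0.04094

T ≈ 825 °C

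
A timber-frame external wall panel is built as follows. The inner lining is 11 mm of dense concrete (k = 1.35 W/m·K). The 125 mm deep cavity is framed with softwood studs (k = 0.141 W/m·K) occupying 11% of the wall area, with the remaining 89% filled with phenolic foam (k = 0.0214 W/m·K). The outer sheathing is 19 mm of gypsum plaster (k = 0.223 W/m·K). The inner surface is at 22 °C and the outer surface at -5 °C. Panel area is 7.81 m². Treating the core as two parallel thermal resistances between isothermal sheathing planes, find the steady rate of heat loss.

Q ≈ 56.8 W

Sheathing layers in series; stud and cavity paths in parallel between them.
R_inner = 0.011/(1.35×7.81) = 0.001043 K/W
R_stud  = 0.125/(0.141×0.11×7.81) = 1.032 K/W
R_cav   = 0.125/(0.0214×0.89×7.81) = 0.8403 K/W
1/R_core = 1/R_stud + 1/R_cav → R_core = 0.4632 K/W
R_outer = 0.019/(0.223×7.81) = 0.01091 K/W
R_total = 0.4751 K/W
Q = ΔT/R_total = 27/0.4751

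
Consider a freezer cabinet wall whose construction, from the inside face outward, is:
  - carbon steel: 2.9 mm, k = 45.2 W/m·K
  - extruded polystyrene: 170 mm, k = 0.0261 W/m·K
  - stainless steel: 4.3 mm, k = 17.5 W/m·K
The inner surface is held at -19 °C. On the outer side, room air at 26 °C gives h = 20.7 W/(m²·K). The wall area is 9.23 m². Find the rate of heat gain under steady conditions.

Series thermal resistances:
R_carbon steel = L/(kA) = 0.0029/(45.2×9.23) = 6.951×10^-6 K/W
R_extruded polystyrene = L/(kA) = 0.17/(0.0261×9.23) = 0.7057 K/W
R_stainless steel = L/(kA) = 0.0043/(17.5×9.23) = 2.662×10^-5 K/W
R_outer film = 1/(h_o·A) = 1/(20.7×9.23) = 0.005234 K/W
R_total = 0.7109 K/W
Q = ΔT / R_total = 45 / 0.7109

Q ≈ 63.3 W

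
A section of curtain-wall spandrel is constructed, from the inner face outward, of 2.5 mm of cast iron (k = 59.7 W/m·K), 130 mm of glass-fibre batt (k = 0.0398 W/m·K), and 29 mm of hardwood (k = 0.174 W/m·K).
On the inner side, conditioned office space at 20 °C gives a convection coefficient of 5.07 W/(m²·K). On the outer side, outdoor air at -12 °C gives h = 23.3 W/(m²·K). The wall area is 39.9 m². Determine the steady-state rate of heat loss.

Series thermal resistances:
R_inner film = 1/(h_i·A) = 1/(5.07×39.9) = 0.004943 K/W
R_cast iron = L/(kA) = 0.0025/(59.7×39.9) = 1.05×10^-6 K/W
R_glass-fibre batt = L/(kA) = 0.13/(0.0398×39.9) = 0.08186 K/W
R_hardwood = L/(kA) = 0.029/(0.174×39.9) = 0.004177 K/W
R_outer film = 1/(h_o·A) = 1/(23.3×39.9) = 0.001076 K/W
R_total = 0.09206 K/W
Q = ΔT / R_total = 32 / 0.09206

Q ≈ 348 W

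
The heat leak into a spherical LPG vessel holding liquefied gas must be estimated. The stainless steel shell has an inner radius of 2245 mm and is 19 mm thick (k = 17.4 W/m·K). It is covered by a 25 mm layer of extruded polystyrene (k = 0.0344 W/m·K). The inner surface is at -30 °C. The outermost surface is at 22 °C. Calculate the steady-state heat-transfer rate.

For a spherical shell R = (1/r₁ − 1/r₂)/(4πk); film R = 1/(h·4πr²). In series:
R_stainless steel shell = (1/2.245 − 1/2.264)/(4π×17.4) = 1.71×10^-5 K/W
R_extruded polystyrene = (1/2.264 − 1/2.289)/(4π×0.0344) = 0.01116 K/W
R_total = 0.01118 K/W
Q = ΔT/R_total = 52/0.01118

Q ≈ 4650 W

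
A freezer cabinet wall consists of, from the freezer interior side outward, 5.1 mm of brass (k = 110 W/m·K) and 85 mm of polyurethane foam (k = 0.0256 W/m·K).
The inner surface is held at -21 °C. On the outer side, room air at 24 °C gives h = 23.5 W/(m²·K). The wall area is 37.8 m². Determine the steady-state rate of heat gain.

Thermal resistances in series:
R_brass = L/(kA) = 0.0051/(110×37.8) = 1.227×10^-6 K/W
R_polyurethane foam = L/(kA) = 0.085/(0.0256×37.8) = 0.08784 K/W
R_outer film = 1/(h_o·A) = 1/(23.5×37.8) = 0.001126 K/W
R_total = 0.08897 K/W
Q = ΔT / R_total = 45 / 0.08897

Q ≈ 506 W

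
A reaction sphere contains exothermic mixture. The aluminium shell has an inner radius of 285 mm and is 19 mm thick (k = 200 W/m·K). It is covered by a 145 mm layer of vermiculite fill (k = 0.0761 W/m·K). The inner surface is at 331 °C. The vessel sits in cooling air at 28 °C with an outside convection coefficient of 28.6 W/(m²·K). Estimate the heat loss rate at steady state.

Each spherical layer contributes R = (1/r_i − 1/r_o)/(4πk):
R_aluminium shell = (1/0.285 − 1/0.304)/(4π×200) = 8.726×10^-5 K/W
R_vermiculite fill = (1/0.304 − 1/0.449)/(4π×0.0761) = 1.111 K/W
R_outer film = 1/(h·4πr_o²) = 1/(28.6×4π×0.449²) = 0.0138 K/W
R_total = 1.125 K/W
Q = ΔT/R_total = 303/1.125

Q ≈ 269 W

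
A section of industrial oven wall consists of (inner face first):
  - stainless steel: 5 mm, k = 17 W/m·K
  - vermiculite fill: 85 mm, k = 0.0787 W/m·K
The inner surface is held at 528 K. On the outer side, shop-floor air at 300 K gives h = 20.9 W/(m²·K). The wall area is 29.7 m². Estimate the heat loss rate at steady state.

Q ≈ 6000 W

Thermal resistances in series:
R_stainless steel = L/(kA) = 0.005/(17×29.7) = 9.903×10^-6 K/W
R_vermiculite fill = L/(kA) = 0.085/(0.0787×29.7) = 0.03637 K/W
R_outer film = 1/(h_o·A) = 1/(20.9×29.7) = 0.001611 K/W
R_total = 0.03799 K/W
Q = ΔT / R_total = 228 / 0.03799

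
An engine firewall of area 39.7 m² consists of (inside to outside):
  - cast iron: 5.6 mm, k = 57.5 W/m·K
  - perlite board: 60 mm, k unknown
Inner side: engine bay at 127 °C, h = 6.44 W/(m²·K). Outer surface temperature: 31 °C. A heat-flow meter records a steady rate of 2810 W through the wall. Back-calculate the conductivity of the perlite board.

k ≈ 0.05 W/(m·K)

Model the wall as resistances in series:
R_inner film = 1/(h_i·A) = 1/(6.44×39.7) = 0.003911 K/W
R_cast iron = L/(kA) = 0.0056/(57.5×39.7) = 2.453×10^-6 K/W
Sum of known resistances R_other = 0.003914 K/W
Total R = ΔT/Q = 96/2810 = 0.03416 K/W
R_perlite board = R_total − R_other = 0.03025 K/W
k = L/(R·A) = 0.06/(0.03025×39.7)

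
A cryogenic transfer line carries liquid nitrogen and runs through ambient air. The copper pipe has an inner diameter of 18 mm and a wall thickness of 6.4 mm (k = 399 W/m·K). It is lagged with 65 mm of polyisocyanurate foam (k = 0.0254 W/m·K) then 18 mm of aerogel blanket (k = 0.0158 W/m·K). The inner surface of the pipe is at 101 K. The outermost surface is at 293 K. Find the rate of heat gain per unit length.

Treating each annulus and film as a series resistance:
R_copper pipe wall = ln(15.4/9)/(2π×399×1) = 2.143×10^-4 K/W
R_polyisocyanurate foam = ln(80.4/15.4)/(2π×0.0254×1) = 10.36 K/W
R_aerogel blanket = ln(98.4/80.4)/(2π×0.0158×1) = 2.035 K/W
R_total = 12.39 K/W
Q = ΔT/R_total = 192/12.39

q′ ≈ 15.5 W/m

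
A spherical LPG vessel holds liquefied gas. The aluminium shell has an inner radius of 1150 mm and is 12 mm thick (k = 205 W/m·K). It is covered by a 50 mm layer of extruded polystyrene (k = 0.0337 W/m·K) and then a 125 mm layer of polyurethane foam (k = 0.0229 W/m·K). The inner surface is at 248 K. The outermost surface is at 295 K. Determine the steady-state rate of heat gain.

Q ≈ 134 W

Radial (spherical) resistances in series:
R_aluminium shell = (1/1.15 − 1/1.162)/(4π×205) = 3.486×10^-6 K/W
R_extruded polystyrene = (1/1.162 − 1/1.212)/(4π×0.0337) = 0.08383 K/W
R_polyurethane foam = (1/1.212 − 1/1.337)/(4π×0.0229) = 0.2681 K/W
R_total = 0.3519 K/W
Q = ΔT/R_total = 47/0.3519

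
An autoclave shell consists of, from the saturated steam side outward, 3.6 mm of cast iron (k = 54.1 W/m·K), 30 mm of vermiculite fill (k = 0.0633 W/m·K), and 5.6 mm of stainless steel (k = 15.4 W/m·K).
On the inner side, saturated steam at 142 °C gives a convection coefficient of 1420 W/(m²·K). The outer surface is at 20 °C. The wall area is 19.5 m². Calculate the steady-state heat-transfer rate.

Q ≈ 5010 W

Series thermal resistances:
R_inner film = 1/(h_i·A) = 1/(1420×19.5) = 3.611×10^-5 K/W
R_cast iron = L/(kA) = 0.0036/(54.1×19.5) = 3.412×10^-6 K/W
R_vermiculite fill = L/(kA) = 0.03/(0.0633×19.5) = 0.0243 K/W
R_stainless steel = L/(kA) = 0.0056/(15.4×19.5) = 1.865×10^-5 K/W
R_total = 0.02436 K/W
Q = ΔT / R_total = 122 / 0.02436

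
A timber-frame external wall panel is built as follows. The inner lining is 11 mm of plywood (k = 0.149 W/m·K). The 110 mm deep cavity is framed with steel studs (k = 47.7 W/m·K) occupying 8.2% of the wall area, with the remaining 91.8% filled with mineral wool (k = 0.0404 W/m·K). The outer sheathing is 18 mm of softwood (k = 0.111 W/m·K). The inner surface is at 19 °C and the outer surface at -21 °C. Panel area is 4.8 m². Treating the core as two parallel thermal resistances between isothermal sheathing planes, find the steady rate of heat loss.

Q ≈ 728 W

Sheathing layers in series; stud and cavity paths in parallel between them.
R_inner = 0.011/(0.149×4.8) = 0.01538 K/W
R_stud  = 0.11/(47.7×0.082×4.8) = 0.005859 K/W
R_cav   = 0.11/(0.0404×0.918×4.8) = 0.6179 K/W
1/R_core = 1/R_stud + 1/R_cav → R_core = 0.005804 K/W
R_outer = 0.018/(0.111×4.8) = 0.03378 K/W
R_total = 0.05497 K/W
Q = ΔT/R_total = 40/0.05497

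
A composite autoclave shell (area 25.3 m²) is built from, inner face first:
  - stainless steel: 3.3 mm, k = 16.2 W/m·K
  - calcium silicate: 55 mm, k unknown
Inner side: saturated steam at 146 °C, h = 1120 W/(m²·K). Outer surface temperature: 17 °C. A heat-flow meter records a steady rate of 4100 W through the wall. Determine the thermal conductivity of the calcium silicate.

k ≈ 0.0692 W/(m·K)

Treating each layer as a thermal resistance in series:
R_inner film = 1/(h_i·A) = 1/(1120×25.3) = 3.529×10^-5 K/W
R_stainless steel = L/(kA) = 0.0033/(16.2×25.3) = 8.052×10^-6 K/W
Sum of known resistances R_other = 4.334×10^-5 K/W
Total R = ΔT/Q = 129/4100 = 0.03146 K/W
R_calcium silicate = R_total − R_other = 0.03142 K/W
k = L/(R·A) = 0.055/(0.03142×25.3)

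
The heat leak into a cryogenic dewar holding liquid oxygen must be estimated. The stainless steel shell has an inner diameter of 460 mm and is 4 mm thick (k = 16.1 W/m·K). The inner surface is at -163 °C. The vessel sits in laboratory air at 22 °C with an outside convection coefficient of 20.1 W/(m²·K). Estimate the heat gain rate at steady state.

Each spherical layer contributes R = (1/r_i − 1/r_o)/(4πk):
R_stainless steel shell = (1/0.23 − 1/0.234)/(4π×16.1) = 3.674×10^-4 K/W
R_outer film = 1/(h·4πr_o²) = 1/(20.1×4π×0.234²) = 0.0723 K/W
R_total = 0.07267 K/W
Q = ΔT/R_total = 185/0.07267

Q ≈ 2550 W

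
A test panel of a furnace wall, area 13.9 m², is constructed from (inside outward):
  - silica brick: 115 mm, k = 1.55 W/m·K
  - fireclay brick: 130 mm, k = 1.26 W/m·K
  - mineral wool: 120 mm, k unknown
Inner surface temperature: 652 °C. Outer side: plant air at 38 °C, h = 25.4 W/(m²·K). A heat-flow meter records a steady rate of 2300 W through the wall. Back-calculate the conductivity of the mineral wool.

k ≈ 0.0343 W/(m·K)

Treating each layer as a thermal resistance in series:
R_silica brick = L/(kA) = 0.115/(1.55×13.9) = 0.005338 K/W
R_fireclay brick = L/(kA) = 0.13/(1.26×13.9) = 0.007423 K/W
R_outer film = 1/(h_o·A) = 1/(25.4×13.9) = 0.002832 K/W
Sum of known resistances R_other = 0.01559 K/W
Total R = ΔT/Q = 614/2300 = 0.267 K/W
R_mineral wool = R_total − R_other = 0.2514 K/W
k = L/(R·A) = 0.12/(0.2514×13.9)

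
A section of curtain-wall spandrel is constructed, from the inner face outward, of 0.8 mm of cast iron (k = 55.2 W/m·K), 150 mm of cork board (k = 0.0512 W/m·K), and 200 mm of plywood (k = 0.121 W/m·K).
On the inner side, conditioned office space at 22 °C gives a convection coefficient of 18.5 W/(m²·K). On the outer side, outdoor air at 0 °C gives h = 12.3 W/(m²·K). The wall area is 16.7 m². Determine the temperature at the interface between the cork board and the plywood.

Model the wall as resistances in series:
R_inner film = 1/(h_i·A) = 1/(18.5×16.7) = 0.003237 K/W
R_cast iron = L/(kA) = 0.0008/(55.2×16.7) = 8.678×10^-7 K/W
R_cork board = L/(kA) = 0.15/(0.0512×16.7) = 0.1754 K/W
R_plywood = L/(kA) = 0.2/(0.121×16.7) = 0.09898 K/W
R_outer film = 1/(h_o·A) = 1/(12.3×16.7) = 0.004868 K/W
R_total = 0.2825 K/W;  Q = ΔT/R_total = 22/0.2825 = 77.87 W
T_interface = T_inner − Q·ΣR(inner→interface) = 22 − 77.9×0.1787

T ≈ 8.09 °C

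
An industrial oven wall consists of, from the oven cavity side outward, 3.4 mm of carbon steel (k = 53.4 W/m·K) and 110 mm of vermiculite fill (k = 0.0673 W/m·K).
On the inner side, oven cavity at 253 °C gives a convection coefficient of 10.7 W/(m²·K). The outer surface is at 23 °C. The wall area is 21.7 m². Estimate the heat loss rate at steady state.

Q ≈ 2890 W

Thermal resistances in series:
R_inner film = 1/(h_i·A) = 1/(10.7×21.7) = 0.004307 K/W
R_carbon steel = L/(kA) = 0.0034/(53.4×21.7) = 2.934×10^-6 K/W
R_vermiculite fill = L/(kA) = 0.11/(0.0673×21.7) = 0.07532 K/W
R_total = 0.07963 K/W
Q = ΔT / R_total = 230 / 0.07963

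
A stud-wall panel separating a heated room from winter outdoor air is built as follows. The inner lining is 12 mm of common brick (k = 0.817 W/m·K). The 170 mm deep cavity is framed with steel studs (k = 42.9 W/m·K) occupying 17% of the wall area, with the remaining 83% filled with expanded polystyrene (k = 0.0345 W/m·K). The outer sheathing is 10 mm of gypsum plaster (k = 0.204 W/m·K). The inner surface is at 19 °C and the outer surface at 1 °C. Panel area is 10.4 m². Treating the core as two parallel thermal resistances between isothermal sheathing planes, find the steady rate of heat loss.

Sheathing layers in series; stud and cavity paths in parallel between them.
R_inner = 0.012/(0.817×10.4) = 0.001412 K/W
R_stud  = 0.17/(42.9×0.17×10.4) = 0.002241 K/W
R_cav   = 0.17/(0.0345×0.83×10.4) = 0.5708 K/W
1/R_core = 1/R_stud + 1/R_cav → R_core = 0.002233 K/W
R_outer = 0.01/(0.204×10.4) = 0.004713 K/W
R_total = 0.008358 K/W
Q = ΔT/R_total = 18/0.008358

Q ≈ 2150 W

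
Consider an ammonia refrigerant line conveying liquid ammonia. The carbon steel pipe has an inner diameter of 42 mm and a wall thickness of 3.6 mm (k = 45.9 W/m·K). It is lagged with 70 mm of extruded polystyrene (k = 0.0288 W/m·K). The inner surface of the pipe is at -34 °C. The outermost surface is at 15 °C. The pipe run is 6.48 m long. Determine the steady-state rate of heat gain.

Q ≈ 42.7 W

Radial resistances (cylindrical: R_cond = ln(r_o/r_i)/(2πkL), R_conv = 1/(h·2πrL)):
R_carbon steel pipe wall = ln(24.6/21)/(2π×45.9×6.48) = 8.467×10^-5 K/W
R_extruded polystyrene = ln(94.6/24.6)/(2π×0.0288×6.48) = 1.149 K/W
R_total = 1.149 K/W
Q = ΔT/R_total = 49/1.149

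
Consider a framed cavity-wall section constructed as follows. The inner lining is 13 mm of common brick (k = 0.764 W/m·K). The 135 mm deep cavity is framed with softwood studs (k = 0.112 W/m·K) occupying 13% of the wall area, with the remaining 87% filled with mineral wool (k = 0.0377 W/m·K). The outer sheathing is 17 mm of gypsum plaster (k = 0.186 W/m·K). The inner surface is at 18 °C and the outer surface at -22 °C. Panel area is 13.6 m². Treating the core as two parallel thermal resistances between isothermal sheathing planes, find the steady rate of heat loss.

Sheathing layers in series; stud and cavity paths in parallel between them.
R_inner = 0.013/(0.764×13.6) = 0.001251 K/W
R_stud  = 0.135/(0.112×0.13×13.6) = 0.6818 K/W
R_cav   = 0.135/(0.0377×0.87×13.6) = 0.3026 K/W
1/R_core = 1/R_stud + 1/R_cav → R_core = 0.2096 K/W
R_outer = 0.017/(0.186×13.6) = 0.00672 K/W
R_total = 0.2176 K/W
Q = ΔT/R_total = 40/0.2176

Q ≈ 184 W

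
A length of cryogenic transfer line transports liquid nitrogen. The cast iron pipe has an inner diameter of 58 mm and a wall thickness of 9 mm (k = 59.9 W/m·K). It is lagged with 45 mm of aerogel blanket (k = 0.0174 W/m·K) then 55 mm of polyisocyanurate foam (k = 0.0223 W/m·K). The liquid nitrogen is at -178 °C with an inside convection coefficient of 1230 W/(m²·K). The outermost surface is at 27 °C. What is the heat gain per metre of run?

Radial resistances (cylindrical: R_cond = ln(r_o/r_i)/(2πkL), R_conv = 1/(h·2πrL)):
R_inner film = 1/(h_i·2πr₁L) = 1/(1230×2π×0.029×1) = 0.004462 K/W
R_cast iron pipe wall = ln(38/29)/(2π×59.9×1) = 7.182×10^-4 K/W
R_aerogel blanket = ln(83/38)/(2π×0.0174×1) = 7.146 K/W
R_polyisocyanurate foam = ln(138/83)/(2π×0.0223×1) = 3.629 K/W
R_total = 10.78 K/W
Q = ΔT/R_total = 205/10.78

q′ ≈ 19 W/m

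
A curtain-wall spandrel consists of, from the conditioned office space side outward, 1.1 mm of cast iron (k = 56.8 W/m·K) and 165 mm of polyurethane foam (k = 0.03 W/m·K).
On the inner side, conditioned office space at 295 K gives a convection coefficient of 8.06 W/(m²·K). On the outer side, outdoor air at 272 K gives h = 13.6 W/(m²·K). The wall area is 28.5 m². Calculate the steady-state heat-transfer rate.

Q ≈ 115 W

Model the wall as resistances in series:
R_inner film = 1/(h_i·A) = 1/(8.06×28.5) = 0.004353 K/W
R_cast iron = L/(kA) = 0.0011/(56.8×28.5) = 6.795×10^-7 K/W
R_polyurethane foam = L/(kA) = 0.165/(0.03×28.5) = 0.193 K/W
R_outer film = 1/(h_o·A) = 1/(13.6×28.5) = 0.00258 K/W
R_total = 0.1999 K/W
Q = ΔT / R_total = 23 / 0.1999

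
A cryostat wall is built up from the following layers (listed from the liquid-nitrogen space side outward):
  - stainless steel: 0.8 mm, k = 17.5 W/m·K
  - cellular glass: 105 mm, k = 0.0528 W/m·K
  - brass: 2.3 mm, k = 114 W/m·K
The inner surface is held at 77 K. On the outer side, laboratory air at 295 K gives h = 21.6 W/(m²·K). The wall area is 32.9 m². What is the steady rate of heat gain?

Series thermal resistances:
R_stainless steel = L/(kA) = 0.0008/(17.5×32.9) = 1.389×10^-6 K/W
R_cellular glass = L/(kA) = 0.105/(0.0528×32.9) = 0.06044 K/W
R_brass = L/(kA) = 0.0023/(114×32.9) = 6.132×10^-7 K/W
R_outer film = 1/(h_o·A) = 1/(21.6×32.9) = 0.001407 K/W
R_total = 0.06185 K/W
Q = ΔT / R_total = 218 / 0.06185

Q ≈ 3520 W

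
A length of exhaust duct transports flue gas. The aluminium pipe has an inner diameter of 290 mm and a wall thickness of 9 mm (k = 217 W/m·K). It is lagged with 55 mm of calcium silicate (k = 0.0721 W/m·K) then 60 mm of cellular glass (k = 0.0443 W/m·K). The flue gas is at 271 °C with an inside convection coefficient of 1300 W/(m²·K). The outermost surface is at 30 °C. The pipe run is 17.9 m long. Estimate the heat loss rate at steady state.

Q ≈ 2730 W

Radial resistances (cylindrical: R_cond = ln(r_o/r_i)/(2πkL), R_conv = 1/(h·2πrL)):
R_inner film = 1/(h_i·2πr₁L) = 1/(1300×2π×0.145×17.9) = 4.717×10^-5 K/W
R_aluminium pipe wall = ln(154/145)/(2π×217×17.9) = 2.467×10^-6 K/W
R_calcium silicate = ln(209/154)/(2π×0.0721×17.9) = 0.03766 K/W
R_cellular glass = ln(269/209)/(2π×0.0443×17.9) = 0.05065 K/W
R_total = 0.08836 K/W
Q = ΔT/R_total = 241/0.08836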